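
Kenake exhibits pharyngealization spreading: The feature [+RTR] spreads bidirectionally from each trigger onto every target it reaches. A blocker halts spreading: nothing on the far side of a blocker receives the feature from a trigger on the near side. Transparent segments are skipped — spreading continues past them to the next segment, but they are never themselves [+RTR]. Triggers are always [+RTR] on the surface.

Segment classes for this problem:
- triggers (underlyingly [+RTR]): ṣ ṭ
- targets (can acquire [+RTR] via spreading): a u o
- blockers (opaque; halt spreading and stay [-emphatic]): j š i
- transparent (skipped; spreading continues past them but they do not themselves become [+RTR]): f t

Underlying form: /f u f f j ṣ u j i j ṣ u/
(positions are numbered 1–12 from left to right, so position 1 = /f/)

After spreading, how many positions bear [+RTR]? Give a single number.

From /ṣ/ at 6 rightward: 7 /u/ → [+RTR]; 8 /j/ blocks.
From /ṣ/ at 6 leftward: 5 /j/ blocks.
From /ṣ/ at 11 rightward: 12 /u/ → [+RTR]; word edge.
From /ṣ/ at 11 leftward: 10 /j/ blocks.
Target with no active source: position 2 stays [-emphatic].
[+RTR] positions on the surface: 6 7 11 12.

4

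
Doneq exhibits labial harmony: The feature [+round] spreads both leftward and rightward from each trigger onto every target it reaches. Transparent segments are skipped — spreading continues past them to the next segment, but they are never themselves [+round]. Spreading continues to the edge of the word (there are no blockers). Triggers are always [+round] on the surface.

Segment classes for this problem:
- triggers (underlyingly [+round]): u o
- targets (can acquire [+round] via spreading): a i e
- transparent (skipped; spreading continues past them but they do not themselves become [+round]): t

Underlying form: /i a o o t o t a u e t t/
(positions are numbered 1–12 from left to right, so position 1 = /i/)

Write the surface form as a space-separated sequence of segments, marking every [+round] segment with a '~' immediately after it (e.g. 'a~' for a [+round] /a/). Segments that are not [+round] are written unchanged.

i~ a~ o~ o~ t o~ t a~ u~ e~ t t

From /o/ at 3 rightward: 4 /o/ is itself a trigger — this domain ends here.
From /o/ at 3 leftward: 2 /a/ → [+round]; 1 /i/ → [+round]; word edge.
From /o/ at 4 rightward: 5 /t/ transparent; 6 /o/ is itself a trigger — this domain ends here.
From /o/ at 4 leftward: 3 /o/ is itself a trigger — this domain ends here.
From /o/ at 6 rightward: 7 /t/ transparent; 8 /a/ → [+round]; 9 /u/ is itself a trigger — this domain ends here.
From /o/ at 6 leftward: 5 /t/ transparent; 4 /o/ is itself a trigger — this domain ends here.
From /u/ at 9 rightward: 10 /e/ → [+round]; 11 /t/ transparent; 12 /t/ transparent; word edge.
From /u/ at 9 leftward: 8 /a/ → [+round]; 7 /t/ transparent; 6 /o/ is itself a trigger — this domain ends here.
[+round] positions on the surface: 1 2 3 4 6 8 9 10.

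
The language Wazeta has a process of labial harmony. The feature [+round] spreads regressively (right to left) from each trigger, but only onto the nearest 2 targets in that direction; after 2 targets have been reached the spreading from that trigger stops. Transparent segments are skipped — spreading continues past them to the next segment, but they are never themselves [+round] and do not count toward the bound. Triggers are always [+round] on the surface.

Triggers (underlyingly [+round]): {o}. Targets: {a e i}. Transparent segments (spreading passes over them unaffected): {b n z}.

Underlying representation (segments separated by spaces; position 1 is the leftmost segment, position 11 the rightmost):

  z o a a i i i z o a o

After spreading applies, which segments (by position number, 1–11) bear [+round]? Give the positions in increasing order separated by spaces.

From /o/ at 2 leftward: 1 /z/ transparent; word edge.
From /o/ at 9 leftward: 8 /z/ transparent; 7 /i/ → [+round]; 6 /i/ → [+round]; bound reached.
From /o/ at 11 leftward: 10 /a/ → [+round]; 9 /o/ is itself a trigger — this domain ends here.
Targets with no active source: positions 3 4 5 stay [-round].

2 6 7 9 10 11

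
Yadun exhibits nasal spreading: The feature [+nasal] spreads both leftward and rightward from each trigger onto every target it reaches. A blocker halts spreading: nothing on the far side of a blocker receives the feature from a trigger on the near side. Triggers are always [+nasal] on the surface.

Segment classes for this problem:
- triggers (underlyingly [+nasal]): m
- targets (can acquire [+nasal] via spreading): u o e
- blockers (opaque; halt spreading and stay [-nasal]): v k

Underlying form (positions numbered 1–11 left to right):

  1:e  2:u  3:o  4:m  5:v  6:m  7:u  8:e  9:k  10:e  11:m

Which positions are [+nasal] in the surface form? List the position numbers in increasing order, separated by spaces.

1 2 3 4 6 7 8 10 11

From /m/ at 4 rightward: 5 /v/ blocks.
From /m/ at 4 leftward: 3 /o/ → [+nasal]; 2 /u/ → [+nasal]; 1 /e/ → [+nasal]; word edge.
From /m/ at 6 rightward: 7 /u/ → [+nasal]; 8 /e/ → [+nasal]; 9 /k/ blocks.
From /m/ at 6 leftward: 5 /v/ blocks.
From /m/ at 11 rightward: word edge.
From /m/ at 11 leftward: 10 /e/ → [+nasal]; 9 /k/ blocks.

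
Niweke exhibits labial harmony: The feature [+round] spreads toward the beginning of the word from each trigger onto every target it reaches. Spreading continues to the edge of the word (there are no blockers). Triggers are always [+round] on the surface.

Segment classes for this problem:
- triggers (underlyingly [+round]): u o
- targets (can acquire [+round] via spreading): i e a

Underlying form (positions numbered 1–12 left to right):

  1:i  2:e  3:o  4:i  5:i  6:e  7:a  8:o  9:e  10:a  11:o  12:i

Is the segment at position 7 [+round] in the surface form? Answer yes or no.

yes

From /o/ at 3 leftward: 2 /e/ → [+round]; 1 /i/ → [+round]; word edge.
From /o/ at 8 leftward: 7 /a/ → [+round]; 6 /e/ → [+round]; 5 /i/ → [+round]; 4 /i/ → [+round]; 3 /o/ is itself a trigger — this domain ends here.
From /o/ at 11 leftward: 10 /a/ → [+round]; 9 /e/ → [+round]; 8 /o/ is itself a trigger — this domain ends here.
Target with no active source: position 12 stays [-round].
[+round] positions on the surface: 1 2 3 4 5 6 7 8 9 10 11.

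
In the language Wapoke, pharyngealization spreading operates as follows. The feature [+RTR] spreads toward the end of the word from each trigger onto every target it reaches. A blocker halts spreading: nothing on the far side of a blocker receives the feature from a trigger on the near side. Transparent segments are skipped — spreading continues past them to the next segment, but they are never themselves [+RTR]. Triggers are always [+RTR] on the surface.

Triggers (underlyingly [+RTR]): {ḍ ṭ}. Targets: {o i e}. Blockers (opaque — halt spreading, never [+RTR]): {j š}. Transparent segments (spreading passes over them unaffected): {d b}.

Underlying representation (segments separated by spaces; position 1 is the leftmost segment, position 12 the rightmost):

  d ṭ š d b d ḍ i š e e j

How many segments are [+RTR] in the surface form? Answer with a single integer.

3

From /ṭ/ at 2 rightward: 3 /š/ blocks.
From /ḍ/ at 7 rightward: 8 /i/ → [+RTR]; 9 /š/ blocks.
Targets with no active source: positions 10 11 stay [-emphatic].
[+RTR] positions on the surface: 2 7 8.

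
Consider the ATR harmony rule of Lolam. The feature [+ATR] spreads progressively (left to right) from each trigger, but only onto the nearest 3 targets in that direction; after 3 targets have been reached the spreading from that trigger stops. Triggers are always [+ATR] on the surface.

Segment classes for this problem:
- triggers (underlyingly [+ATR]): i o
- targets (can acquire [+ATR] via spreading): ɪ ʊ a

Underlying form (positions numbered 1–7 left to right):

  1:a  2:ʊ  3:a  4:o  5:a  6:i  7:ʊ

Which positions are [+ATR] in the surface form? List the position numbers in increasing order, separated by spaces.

From /o/ at 4 rightward: 5 /a/ → [+ATR]; 6 /i/ is itself a trigger — this domain ends here.
From /i/ at 6 rightward: 7 /ʊ/ → [+ATR]; word edge.
Targets with no active source: positions 1 2 3 stay [-ATR].

4 5 6 7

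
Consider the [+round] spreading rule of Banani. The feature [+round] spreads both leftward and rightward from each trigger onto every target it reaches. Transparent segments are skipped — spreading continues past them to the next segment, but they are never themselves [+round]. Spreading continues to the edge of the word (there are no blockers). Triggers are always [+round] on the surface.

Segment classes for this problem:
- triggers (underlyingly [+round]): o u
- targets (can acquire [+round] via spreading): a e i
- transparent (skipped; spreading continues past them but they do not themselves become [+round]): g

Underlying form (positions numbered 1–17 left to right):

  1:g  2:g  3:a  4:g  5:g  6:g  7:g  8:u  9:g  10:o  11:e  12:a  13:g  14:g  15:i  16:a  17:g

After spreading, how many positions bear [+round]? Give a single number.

7

From /u/ at 8 rightward: 9 /g/ transparent; 10 /o/ is itself a trigger — this domain ends here.
From /u/ at 8 leftward: 7 /g/ transparent; 6 /g/ transparent; 5 /g/ transparent; 4 /g/ transparent; 3 /a/ → [+round]; 2 /g/ transparent; 1 /g/ transparent; word edge.
From /o/ at 10 rightward: 11 /e/ → [+round]; 12 /a/ → [+round]; 13 /g/ transparent; 14 /g/ transparent; 15 /i/ → [+round]; 16 /a/ → [+round]; 17 /g/ transparent; word edge.
From /o/ at 10 leftward: 9 /g/ transparent; 8 /u/ is itself a trigger — this domain ends here.
[+round] positions on the surface: 3 8 10 11 12 15 16.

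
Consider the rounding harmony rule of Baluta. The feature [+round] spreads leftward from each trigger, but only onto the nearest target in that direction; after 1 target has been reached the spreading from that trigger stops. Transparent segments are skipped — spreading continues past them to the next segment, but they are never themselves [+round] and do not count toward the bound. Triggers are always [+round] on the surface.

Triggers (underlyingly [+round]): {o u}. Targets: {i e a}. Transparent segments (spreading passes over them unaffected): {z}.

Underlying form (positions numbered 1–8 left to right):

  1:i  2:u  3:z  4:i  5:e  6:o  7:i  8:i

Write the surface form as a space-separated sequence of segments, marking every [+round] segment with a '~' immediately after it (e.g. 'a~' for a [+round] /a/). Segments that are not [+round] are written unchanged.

i~ u~ z i e~ o~ i i

From /u/ at 2 leftward: 1 /i/ → [+round]; bound reached.
From /o/ at 6 leftward: 5 /e/ → [+round]; bound reached.
Targets with no active source: positions 4 7 8 stay [-round].
[+round] positions on the surface: 1 2 5 6.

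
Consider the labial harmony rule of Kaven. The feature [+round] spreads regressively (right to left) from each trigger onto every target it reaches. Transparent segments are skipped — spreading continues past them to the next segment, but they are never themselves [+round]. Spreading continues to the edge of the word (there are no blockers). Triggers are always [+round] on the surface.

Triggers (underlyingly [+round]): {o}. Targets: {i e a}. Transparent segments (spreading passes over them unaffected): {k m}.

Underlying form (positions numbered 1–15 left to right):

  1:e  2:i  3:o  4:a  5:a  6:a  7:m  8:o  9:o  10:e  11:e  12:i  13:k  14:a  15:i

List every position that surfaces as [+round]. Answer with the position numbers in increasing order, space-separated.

1 2 3 4 5 6 8 9

From /o/ at 3 leftward: 2 /i/ → [+round]; 1 /e/ → [+round]; word edge.
From /o/ at 8 leftward: 7 /m/ transparent; 6 /a/ → [+round]; 5 /a/ → [+round]; 4 /a/ → [+round]; 3 /o/ is itself a trigger — this domain ends here.
From /o/ at 9 leftward: 8 /o/ is itself a trigger — this domain ends here.
Targets with no active source: positions 10 11 12 14 15 stay [-round].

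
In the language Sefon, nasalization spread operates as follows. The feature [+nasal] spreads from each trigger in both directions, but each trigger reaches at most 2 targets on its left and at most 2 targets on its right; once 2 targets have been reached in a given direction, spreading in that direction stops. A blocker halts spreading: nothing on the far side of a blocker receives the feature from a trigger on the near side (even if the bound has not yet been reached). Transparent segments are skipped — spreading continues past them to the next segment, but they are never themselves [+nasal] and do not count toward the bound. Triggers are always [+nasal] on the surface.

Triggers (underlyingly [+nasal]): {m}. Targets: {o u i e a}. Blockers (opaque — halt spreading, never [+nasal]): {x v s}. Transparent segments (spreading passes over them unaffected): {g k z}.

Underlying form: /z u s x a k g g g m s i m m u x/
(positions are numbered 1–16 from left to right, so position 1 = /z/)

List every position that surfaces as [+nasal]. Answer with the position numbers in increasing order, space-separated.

From /m/ at 10 rightward: 11 /s/ blocks.
From /m/ at 10 leftward: 9 /g/ transparent; 8 /g/ transparent; 7 /g/ transparent; 6 /k/ transparent; 5 /a/ → [+nasal]; 4 /x/ blocks.
From /m/ at 13 rightward: 14 /m/ is itself a trigger — this domain ends here.
From /m/ at 13 leftward: 12 /i/ → [+nasal]; 11 /s/ blocks.
From /m/ at 14 rightward: 15 /u/ → [+nasal]; 16 /x/ blocks.
From /m/ at 14 leftward: 13 /m/ is itself a trigger — this domain ends here.
Target with no active source: position 2 stays [-nasal].

5 10 12 13 14 15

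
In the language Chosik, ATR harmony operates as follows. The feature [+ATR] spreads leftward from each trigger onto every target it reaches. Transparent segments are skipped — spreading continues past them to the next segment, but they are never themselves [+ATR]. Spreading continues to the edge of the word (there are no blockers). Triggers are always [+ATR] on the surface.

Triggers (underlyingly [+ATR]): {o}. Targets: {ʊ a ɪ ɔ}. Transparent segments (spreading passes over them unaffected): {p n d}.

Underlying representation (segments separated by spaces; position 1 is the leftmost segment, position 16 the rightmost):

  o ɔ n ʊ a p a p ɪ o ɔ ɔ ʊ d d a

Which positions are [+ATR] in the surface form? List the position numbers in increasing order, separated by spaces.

From /o/ at 1 leftward: word edge.
From /o/ at 10 leftward: 9 /ɪ/ → [+ATR]; 8 /p/ transparent; 7 /a/ → [+ATR]; 6 /p/ transparent; 5 /a/ → [+ATR]; 4 /ʊ/ → [+ATR]; 3 /n/ transparent; 2 /ɔ/ → [+ATR]; 1 /o/ is itself a trigger — this domain ends here.
Targets with no active source: positions 11 12 13 16 stay [-ATR].

1 2 4 5 7 9 10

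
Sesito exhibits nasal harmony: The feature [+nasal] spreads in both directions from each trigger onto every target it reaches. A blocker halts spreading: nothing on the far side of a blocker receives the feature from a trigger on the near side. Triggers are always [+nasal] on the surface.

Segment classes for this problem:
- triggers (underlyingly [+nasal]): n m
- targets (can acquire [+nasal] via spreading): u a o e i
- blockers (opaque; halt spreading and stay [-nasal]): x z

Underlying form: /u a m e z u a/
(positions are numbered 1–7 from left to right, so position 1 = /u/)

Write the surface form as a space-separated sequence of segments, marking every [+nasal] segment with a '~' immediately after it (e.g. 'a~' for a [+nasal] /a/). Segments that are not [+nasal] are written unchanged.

u~ a~ m~ e~ z u a

From /m/ at 3 rightward: 4 /e/ → [+nasal]; 5 /z/ blocks.
From /m/ at 3 leftward: 2 /a/ → [+nasal]; 1 /u/ → [+nasal]; word edge.
Targets with no active source: positions 6 7 stay [-nasal].
[+nasal] positions on the surface: 1 2 3 4.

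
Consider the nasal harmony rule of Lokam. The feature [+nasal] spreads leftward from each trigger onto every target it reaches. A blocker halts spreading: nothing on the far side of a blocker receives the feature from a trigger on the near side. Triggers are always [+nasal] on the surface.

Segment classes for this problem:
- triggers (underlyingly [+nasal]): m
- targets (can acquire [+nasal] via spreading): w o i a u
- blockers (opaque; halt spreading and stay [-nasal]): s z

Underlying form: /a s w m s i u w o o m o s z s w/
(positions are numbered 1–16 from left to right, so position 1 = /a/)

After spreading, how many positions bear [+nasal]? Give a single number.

8

From /m/ at 4 leftward: 3 /w/ → [+nasal]; 2 /s/ blocks.
From /m/ at 11 leftward: 10 /o/ → [+nasal]; 9 /o/ → [+nasal]; 8 /w/ → [+nasal]; 7 /u/ → [+nasal]; 6 /i/ → [+nasal]; 5 /s/ blocks.
Targets with no active source: positions 1 12 16 stay [-nasal].
[+nasal] positions on the surface: 3 4 6 7 8 9 10 11.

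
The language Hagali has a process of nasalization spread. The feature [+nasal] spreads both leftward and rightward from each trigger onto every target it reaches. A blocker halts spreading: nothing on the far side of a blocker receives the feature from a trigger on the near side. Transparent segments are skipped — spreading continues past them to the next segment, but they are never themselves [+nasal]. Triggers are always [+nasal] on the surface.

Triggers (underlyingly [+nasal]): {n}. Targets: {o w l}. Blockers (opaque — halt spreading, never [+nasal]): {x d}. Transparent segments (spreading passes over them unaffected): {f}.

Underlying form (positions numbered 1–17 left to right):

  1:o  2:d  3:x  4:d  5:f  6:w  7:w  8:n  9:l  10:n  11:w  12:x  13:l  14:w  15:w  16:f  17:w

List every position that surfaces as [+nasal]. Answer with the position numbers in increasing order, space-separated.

6 7 8 9 10 11

From /n/ at 8 rightward: 9 /l/ → [+nasal]; 10 /n/ is itself a trigger — this domain ends here.
From /n/ at 8 leftward: 7 /w/ → [+nasal]; 6 /w/ → [+nasal]; 5 /f/ transparent; 4 /d/ blocks.
From /n/ at 10 rightward: 11 /w/ → [+nasal]; 12 /x/ blocks.
From /n/ at 10 leftward: 9 /l/ → [+nasal]; 8 /n/ is itself a trigger — this domain ends here.
Targets with no active source: positions 1 13 14 15 17 stay [-nasal].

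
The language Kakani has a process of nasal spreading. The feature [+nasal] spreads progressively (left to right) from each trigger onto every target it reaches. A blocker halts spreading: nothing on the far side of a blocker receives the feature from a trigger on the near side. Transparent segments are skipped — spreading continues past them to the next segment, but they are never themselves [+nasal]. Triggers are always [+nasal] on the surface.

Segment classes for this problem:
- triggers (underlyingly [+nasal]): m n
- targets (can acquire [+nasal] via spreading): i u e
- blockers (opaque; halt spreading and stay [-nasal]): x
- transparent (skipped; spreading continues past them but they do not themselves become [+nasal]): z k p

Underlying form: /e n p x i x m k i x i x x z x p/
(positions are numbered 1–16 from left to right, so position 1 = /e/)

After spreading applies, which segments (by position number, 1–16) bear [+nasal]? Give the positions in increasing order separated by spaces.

2 7 9

From /n/ at 2 rightward: 3 /p/ transparent; 4 /x/ blocks.
From /m/ at 7 rightward: 8 /k/ transparent; 9 /i/ → [+nasal]; 10 /x/ blocks.
Targets with no active source: positions 1 5 11 stay [-nasal].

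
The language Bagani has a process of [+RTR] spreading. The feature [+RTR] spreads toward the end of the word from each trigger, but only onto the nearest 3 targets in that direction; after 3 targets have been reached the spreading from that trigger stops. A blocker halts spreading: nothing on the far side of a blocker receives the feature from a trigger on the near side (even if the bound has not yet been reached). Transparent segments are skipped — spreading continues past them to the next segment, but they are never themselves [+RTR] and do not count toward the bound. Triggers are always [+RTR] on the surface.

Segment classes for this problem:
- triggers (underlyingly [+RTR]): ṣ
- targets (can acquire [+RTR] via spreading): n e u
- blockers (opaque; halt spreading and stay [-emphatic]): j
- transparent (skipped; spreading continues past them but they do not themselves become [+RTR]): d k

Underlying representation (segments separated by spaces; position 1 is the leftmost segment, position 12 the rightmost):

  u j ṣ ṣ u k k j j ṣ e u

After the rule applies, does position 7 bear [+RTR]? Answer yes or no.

no

From /ṣ/ at 3 rightward: 4 /ṣ/ is itself a trigger — this domain ends here.
From /ṣ/ at 4 rightward: 5 /u/ → [+RTR]; 6 /k/ transparent; 7 /k/ transparent; 8 /j/ blocks.
From /ṣ/ at 10 rightward: 11 /e/ → [+RTR]; 12 /u/ → [+RTR]; word edge.
Target with no active source: position 1 stays [-emphatic].
[+RTR] positions on the surface: 3 4 5 10 11 12.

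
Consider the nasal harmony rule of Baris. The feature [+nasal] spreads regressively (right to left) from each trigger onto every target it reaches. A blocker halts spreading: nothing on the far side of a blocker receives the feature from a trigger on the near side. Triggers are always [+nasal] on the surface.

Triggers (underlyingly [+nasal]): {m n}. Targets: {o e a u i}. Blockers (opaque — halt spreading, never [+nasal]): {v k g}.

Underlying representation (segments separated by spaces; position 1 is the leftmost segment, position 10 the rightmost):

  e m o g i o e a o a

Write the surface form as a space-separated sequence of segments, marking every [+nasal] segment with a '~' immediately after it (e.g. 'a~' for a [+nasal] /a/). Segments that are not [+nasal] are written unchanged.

e~ m~ o g i o e a o a

From /m/ at 2 leftward: 1 /e/ → [+nasal]; word edge.
Targets with no active source: positions 3 5 6 7 8 9 10 stay [-nasal].
[+nasal] positions on the surface: 1 2.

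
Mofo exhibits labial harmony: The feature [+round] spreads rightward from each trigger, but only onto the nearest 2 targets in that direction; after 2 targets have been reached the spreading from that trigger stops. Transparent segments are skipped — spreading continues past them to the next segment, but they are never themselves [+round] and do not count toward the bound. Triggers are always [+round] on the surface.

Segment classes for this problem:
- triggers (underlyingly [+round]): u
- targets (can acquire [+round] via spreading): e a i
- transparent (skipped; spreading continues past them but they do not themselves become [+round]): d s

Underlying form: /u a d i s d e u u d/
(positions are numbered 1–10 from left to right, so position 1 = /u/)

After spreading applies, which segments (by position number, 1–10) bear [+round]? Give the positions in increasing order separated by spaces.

1 2 4 8 9

From /u/ at 1 rightward: 2 /a/ → [+round]; 3 /d/ transparent; 4 /i/ → [+round]; bound reached.
From /u/ at 8 rightward: 9 /u/ is itself a trigger — this domain ends here.
From /u/ at 9 rightward: 10 /d/ transparent; word edge.
Target with no active source: position 7 stays [-round].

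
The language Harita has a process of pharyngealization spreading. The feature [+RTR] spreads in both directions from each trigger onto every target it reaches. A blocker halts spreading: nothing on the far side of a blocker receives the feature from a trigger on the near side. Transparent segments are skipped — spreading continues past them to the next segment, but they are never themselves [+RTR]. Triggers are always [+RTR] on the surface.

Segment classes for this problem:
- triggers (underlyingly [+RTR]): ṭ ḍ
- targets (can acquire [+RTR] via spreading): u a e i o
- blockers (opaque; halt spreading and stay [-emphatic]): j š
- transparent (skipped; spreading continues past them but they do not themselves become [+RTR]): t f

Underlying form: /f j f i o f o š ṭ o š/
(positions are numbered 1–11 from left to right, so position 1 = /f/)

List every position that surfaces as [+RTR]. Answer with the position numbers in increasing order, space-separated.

From /ṭ/ at 9 rightward: 10 /o/ → [+RTR]; 11 /š/ blocks.
From /ṭ/ at 9 leftward: 8 /š/ blocks.
Targets with no active source: positions 4 5 7 stay [-emphatic].

9 10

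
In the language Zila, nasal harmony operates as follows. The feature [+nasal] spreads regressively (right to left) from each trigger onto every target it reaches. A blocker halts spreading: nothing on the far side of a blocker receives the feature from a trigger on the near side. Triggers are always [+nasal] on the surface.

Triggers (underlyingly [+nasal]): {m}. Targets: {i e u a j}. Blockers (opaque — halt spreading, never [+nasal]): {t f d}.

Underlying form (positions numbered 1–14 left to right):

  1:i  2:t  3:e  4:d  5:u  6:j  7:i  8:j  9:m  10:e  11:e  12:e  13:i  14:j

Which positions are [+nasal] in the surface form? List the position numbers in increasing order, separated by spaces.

5 6 7 8 9

From /m/ at 9 leftward: 8 /j/ → [+nasal]; 7 /i/ → [+nasal]; 6 /j/ → [+nasal]; 5 /u/ → [+nasal]; 4 /d/ blocks.
Targets with no active source: positions 1 3 10 11 12 13 14 stay [-nasal].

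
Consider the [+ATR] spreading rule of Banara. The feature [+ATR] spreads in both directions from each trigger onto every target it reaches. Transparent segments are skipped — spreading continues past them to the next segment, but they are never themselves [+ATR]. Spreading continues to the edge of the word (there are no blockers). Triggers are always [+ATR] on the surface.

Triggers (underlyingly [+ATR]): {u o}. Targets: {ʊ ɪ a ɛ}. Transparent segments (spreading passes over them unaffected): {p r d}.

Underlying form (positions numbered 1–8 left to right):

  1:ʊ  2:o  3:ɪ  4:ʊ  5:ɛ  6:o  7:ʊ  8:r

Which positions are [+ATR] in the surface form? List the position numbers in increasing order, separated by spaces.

1 2 3 4 5 6 7

From /o/ at 2 rightward: 3 /ɪ/ → [+ATR]; 4 /ʊ/ → [+ATR]; 5 /ɛ/ → [+ATR]; 6 /o/ is itself a trigger — this domain ends here.
From /o/ at 2 leftward: 1 /ʊ/ → [+ATR]; word edge.
From /o/ at 6 rightward: 7 /ʊ/ → [+ATR]; 8 /r/ transparent; word edge.
From /o/ at 6 leftward: 5 /ɛ/ → [+ATR]; 4 /ʊ/ → [+ATR]; 3 /ɪ/ → [+ATR]; 2 /o/ is itself a trigger — this domain ends here.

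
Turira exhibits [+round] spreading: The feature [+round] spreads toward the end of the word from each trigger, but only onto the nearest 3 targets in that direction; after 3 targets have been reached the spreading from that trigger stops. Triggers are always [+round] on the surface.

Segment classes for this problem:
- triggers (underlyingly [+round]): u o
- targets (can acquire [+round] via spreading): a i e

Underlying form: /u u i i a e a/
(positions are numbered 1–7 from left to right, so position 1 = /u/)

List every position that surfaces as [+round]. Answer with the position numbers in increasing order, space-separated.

1 2 3 4 5

From /u/ at 1 rightward: 2 /u/ is itself a trigger — this domain ends here.
From /u/ at 2 rightward: 3 /i/ → [+round]; 4 /i/ → [+round]; 5 /a/ → [+round]; bound reached.
Targets with no active source: positions 6 7 stay [-round].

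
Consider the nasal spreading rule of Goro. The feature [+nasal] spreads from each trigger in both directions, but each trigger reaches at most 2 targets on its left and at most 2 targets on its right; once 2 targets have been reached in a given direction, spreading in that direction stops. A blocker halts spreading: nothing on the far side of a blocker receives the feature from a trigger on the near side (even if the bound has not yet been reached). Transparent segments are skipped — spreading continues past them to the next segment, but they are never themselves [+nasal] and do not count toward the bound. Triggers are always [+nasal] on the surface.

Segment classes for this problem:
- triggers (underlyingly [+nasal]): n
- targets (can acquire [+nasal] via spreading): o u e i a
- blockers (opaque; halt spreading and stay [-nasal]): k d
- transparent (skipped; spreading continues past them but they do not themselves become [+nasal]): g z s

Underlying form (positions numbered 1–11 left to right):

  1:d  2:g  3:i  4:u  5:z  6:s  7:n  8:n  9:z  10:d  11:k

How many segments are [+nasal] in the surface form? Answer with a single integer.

From /n/ at 7 rightward: 8 /n/ is itself a trigger — this domain ends here.
From /n/ at 7 leftward: 6 /s/ transparent; 5 /z/ transparent; 4 /u/ → [+nasal]; 3 /i/ → [+nasal]; bound reached.
From /n/ at 8 rightward: 9 /z/ transparent; 10 /d/ blocks.
From /n/ at 8 leftward: 7 /n/ is itself a trigger — this domain ends here.
[+nasal] positions on the surface: 3 4 7 8.

4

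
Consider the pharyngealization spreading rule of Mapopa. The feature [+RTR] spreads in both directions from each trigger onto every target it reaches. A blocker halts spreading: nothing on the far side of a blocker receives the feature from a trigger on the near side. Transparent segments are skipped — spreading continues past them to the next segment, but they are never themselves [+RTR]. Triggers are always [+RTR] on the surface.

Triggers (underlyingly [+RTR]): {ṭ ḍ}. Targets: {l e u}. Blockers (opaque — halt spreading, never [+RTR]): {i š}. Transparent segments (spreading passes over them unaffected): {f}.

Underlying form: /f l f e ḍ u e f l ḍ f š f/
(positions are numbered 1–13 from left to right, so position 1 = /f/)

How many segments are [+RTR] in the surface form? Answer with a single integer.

From /ḍ/ at 5 rightward: 6 /u/ → [+RTR]; 7 /e/ → [+RTR]; 8 /f/ transparent; 9 /l/ → [+RTR]; 10 /ḍ/ is itself a trigger — this domain ends here.
From /ḍ/ at 5 leftward: 4 /e/ → [+RTR]; 3 /f/ transparent; 2 /l/ → [+RTR]; 1 /f/ transparent; word edge.
From /ḍ/ at 10 rightward: 11 /f/ transparent; 12 /š/ blocks.
From /ḍ/ at 10 leftward: 9 /l/ → [+RTR]; 8 /f/ transparent; 7 /e/ → [+RTR]; 6 /u/ → [+RTR]; 5 /ḍ/ is itself a trigger — this domain ends here.
[+RTR] positions on the surface: 2 4 5 6 7 9 10.

7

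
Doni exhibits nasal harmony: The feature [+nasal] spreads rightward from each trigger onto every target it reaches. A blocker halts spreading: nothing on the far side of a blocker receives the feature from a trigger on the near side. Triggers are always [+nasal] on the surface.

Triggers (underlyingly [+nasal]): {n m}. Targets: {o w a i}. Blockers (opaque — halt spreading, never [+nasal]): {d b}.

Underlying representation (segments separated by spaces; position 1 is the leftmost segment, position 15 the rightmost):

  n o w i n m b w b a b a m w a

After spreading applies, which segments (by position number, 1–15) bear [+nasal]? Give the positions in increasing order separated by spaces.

1 2 3 4 5 6 13 14 15

From /n/ at 1 rightward: 2 /o/ → [+nasal]; 3 /w/ → [+nasal]; 4 /i/ → [+nasal]; 5 /n/ is itself a trigger — this domain ends here.
From /n/ at 5 rightward: 6 /m/ is itself a trigger — this domain ends here.
From /m/ at 6 rightward: 7 /b/ blocks.
From /m/ at 13 rightward: 14 /w/ → [+nasal]; 15 /a/ → [+nasal]; word edge.
Targets with no active source: positions 8 10 12 stay [-nasal].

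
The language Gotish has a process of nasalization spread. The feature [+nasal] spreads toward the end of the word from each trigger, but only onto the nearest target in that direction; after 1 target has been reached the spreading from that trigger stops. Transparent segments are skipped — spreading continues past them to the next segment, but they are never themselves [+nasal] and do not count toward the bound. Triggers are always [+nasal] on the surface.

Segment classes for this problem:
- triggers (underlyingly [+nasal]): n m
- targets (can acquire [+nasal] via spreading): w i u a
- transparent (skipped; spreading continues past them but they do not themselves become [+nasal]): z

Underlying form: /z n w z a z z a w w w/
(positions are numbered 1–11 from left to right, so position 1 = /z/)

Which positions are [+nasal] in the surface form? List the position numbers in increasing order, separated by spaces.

From /n/ at 2 rightward: 3 /w/ → [+nasal]; bound reached.
Targets with no active source: positions 5 8 9 10 11 stay [-nasal].

2 3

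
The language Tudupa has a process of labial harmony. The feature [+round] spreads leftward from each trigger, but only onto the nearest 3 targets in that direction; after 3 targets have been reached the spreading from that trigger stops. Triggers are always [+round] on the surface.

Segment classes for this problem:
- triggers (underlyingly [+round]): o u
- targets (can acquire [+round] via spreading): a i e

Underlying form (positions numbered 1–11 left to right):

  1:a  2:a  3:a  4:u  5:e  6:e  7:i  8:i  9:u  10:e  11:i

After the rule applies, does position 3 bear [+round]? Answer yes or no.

From /u/ at 4 leftward: 3 /a/ → [+round]; 2 /a/ → [+round]; 1 /a/ → [+round]; bound reached.
From /u/ at 9 leftward: 8 /i/ → [+round]; 7 /i/ → [+round]; 6 /e/ → [+round]; bound reached.
Targets with no active source: positions 5 10 11 stay [-round].
[+round] positions on the surface: 1 2 3 4 6 7 8 9.

yes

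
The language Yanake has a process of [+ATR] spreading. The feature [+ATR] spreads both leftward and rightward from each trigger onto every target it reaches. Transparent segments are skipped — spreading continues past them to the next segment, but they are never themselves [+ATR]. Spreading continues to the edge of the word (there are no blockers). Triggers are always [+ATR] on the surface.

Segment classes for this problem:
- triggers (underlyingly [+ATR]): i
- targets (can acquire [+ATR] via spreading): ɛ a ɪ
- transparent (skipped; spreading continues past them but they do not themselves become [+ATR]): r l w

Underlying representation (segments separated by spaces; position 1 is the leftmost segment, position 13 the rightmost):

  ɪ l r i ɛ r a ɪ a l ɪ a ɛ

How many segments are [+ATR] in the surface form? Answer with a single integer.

9

From /i/ at 4 rightward: 5 /ɛ/ → [+ATR]; 6 /r/ transparent; 7 /a/ → [+ATR]; 8 /ɪ/ → [+ATR]; 9 /a/ → [+ATR]; 10 /l/ transparent; 11 /ɪ/ → [+ATR]; 12 /a/ → [+ATR]; 13 /ɛ/ → [+ATR]; word edge.
From /i/ at 4 leftward: 3 /r/ transparent; 2 /l/ transparent; 1 /ɪ/ → [+ATR]; word edge.
[+ATR] positions on the surface: 1 4 5 7 8 9 11 12 13.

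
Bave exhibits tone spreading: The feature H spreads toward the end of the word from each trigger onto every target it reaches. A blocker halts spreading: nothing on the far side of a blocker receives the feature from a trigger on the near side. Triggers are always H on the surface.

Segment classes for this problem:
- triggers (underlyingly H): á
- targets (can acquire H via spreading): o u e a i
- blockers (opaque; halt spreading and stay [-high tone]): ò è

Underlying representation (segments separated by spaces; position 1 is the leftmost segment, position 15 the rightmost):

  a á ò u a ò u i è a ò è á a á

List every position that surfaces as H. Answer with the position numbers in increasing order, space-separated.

2 13 14 15

From /á/ at 2 rightward: 3 /ò/ blocks.
From /á/ at 13 rightward: 14 /a/ → H; 15 /á/ is itself a trigger — this domain ends here.
From /á/ at 15 rightward: word edge.
Targets with no active source: positions 1 4 5 7 8 10 stay [-high tone].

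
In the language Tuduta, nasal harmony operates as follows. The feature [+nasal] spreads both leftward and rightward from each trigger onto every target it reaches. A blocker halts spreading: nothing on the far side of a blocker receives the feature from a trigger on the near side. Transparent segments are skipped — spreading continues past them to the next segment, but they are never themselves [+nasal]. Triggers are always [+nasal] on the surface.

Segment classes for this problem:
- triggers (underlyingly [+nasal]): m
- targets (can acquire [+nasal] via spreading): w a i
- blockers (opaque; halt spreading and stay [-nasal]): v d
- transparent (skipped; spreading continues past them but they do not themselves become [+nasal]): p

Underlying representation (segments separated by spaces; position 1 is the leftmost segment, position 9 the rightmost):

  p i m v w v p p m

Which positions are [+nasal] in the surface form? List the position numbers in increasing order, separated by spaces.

From /m/ at 3 rightward: 4 /v/ blocks.
From /m/ at 3 leftward: 2 /i/ → [+nasal]; 1 /p/ transparent; word edge.
From /m/ at 9 rightward: word edge.
From /m/ at 9 leftward: 8 /p/ transparent; 7 /p/ transparent; 6 /v/ blocks.
Target with no active source: position 5 stays [-nasal].

2 3 9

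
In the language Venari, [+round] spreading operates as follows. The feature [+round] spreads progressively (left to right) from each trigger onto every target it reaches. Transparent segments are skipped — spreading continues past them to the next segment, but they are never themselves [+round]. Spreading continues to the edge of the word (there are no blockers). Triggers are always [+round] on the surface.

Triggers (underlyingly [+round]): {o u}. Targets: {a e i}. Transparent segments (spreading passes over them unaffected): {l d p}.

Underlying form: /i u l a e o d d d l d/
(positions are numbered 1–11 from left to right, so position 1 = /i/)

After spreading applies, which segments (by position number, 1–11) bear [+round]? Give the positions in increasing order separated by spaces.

2 4 5 6

From /u/ at 2 rightward: 3 /l/ transparent; 4 /a/ → [+round]; 5 /e/ → [+round]; 6 /o/ is itself a trigger — this domain ends here.
From /o/ at 6 rightward: 7 /d/ transparent; 8 /d/ transparent; 9 /d/ transparent; 10 /l/ transparent; 11 /d/ transparent; word edge.
Target with no active source: position 1 stays [-round].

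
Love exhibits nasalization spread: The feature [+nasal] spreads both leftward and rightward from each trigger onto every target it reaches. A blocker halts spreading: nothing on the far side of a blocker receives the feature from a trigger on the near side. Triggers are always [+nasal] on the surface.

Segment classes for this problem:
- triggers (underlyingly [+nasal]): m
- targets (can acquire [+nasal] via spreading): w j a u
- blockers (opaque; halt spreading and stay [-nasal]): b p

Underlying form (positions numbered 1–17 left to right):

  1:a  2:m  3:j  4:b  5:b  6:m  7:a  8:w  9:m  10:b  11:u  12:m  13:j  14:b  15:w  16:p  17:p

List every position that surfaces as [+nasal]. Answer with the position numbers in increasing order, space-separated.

1 2 3 6 7 8 9 11 12 13

From /m/ at 2 rightward: 3 /j/ → [+nasal]; 4 /b/ blocks.
From /m/ at 2 leftward: 1 /a/ → [+nasal]; word edge.
From /m/ at 6 rightward: 7 /a/ → [+nasal]; 8 /w/ → [+nasal]; 9 /m/ is itself a trigger — this domain ends here.
From /m/ at 6 leftward: 5 /b/ blocks.
From /m/ at 9 rightward: 10 /b/ blocks.
From /m/ at 9 leftward: 8 /w/ → [+nasal]; 7 /a/ → [+nasal]; 6 /m/ is itself a trigger — this domain ends here.
From /m/ at 12 rightward: 13 /j/ → [+nasal]; 14 /b/ blocks.
From /m/ at 12 leftward: 11 /u/ → [+nasal]; 10 /b/ blocks.
Target with no active source: position 15 stays [-nasal].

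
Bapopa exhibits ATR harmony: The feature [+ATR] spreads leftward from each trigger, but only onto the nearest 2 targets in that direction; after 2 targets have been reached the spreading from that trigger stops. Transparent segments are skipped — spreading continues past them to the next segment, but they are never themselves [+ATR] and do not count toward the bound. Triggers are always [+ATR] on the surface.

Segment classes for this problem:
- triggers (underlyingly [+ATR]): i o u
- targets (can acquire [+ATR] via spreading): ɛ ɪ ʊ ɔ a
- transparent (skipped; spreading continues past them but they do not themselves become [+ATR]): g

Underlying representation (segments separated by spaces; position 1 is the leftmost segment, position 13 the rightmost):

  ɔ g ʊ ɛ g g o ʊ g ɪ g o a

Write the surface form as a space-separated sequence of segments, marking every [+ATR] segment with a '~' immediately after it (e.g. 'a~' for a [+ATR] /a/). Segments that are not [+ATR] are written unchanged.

ɔ g ʊ~ ɛ~ g g o~ ʊ~ g ɪ~ g o~ a

From /o/ at 7 leftward: 6 /g/ transparent; 5 /g/ transparent; 4 /ɛ/ → [+ATR]; 3 /ʊ/ → [+ATR]; bound reached.
From /o/ at 12 leftward: 11 /g/ transparent; 10 /ɪ/ → [+ATR]; 9 /g/ transparent; 8 /ʊ/ → [+ATR]; bound reached.
Targets with no active source: positions 1 13 stay [-ATR].
[+ATR] positions on the surface: 3 4 7 8 10 12.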